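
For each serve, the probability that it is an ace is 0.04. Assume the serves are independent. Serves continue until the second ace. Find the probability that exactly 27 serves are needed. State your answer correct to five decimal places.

Y = trial on which the second success occurs; negative binomial, r=2, p=0.04.
P(Y=27) = C(26,1) · p^2 · (1−p)^25
= 26 · 0.0016 · 0.3604 = 0.0149925

0.01499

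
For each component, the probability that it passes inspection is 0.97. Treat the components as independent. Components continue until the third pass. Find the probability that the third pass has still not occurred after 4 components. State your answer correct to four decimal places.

0.0052

Needing more than 4 components ⇔ fewer than 3 successes in the first 4. With X ~ Binomial(4, 0.97), P(Y > 4) = P(X ≤ 2).
  k=0: C(4,0)·0.97^0·0.03^4 = 0.000001
  k=1: C(4,1)·0.97^1·0.03^3 = 0.000105
  k=2: C(4,2)·0.97^2·0.03^2 = 0.005081
P(X ≤ 2) = 0.005186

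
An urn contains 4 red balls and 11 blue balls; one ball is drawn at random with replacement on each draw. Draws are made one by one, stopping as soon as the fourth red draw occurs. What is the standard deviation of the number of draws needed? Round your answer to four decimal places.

6.4226

Y = total draws until the fourth success; negative binomial with r=4, p=0.266667.
SD(Y) = √[r(1−p)/p²] = √(41.250000) = 6.422616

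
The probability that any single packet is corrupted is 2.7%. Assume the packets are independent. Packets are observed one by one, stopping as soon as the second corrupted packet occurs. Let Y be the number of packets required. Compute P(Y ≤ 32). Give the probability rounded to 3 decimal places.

Finishing within 32 packets ⇔ at least 2 successes in the first 32. With X ~ Binomial(32, 0.027), P(Y ≤ 32) = 1 − P(X ≤ 1).
  k=0: C(32,0)·0.027^0·0.973^32 = 0.41650
  k=1: C(32,1)·0.027^1·0.973^31 = 0.36984
1 − 0.78633 = 0.21367

0.214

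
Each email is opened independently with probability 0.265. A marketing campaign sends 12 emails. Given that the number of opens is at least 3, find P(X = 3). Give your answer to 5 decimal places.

X ~ Binomial(12, 0.265). Want P(X=3 | X≥3) = P(X=3) / P(X≥3).
P(X=3) = C(12,3)·0.265^3·0.735^9 = 0.2562987
P(X≥3) = 1 − 0.0248570 − 0.1075444 − 0.2132598 = 0.6543388
Ratio = 0.2562987 / 0.6543388 = 0.3916911

0.39169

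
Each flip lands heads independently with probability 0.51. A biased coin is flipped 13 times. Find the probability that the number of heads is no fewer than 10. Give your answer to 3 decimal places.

X ~ Binomial(13, 0.51); P(X ≥ 10) = Σ C(13,k) p^k (1−p)^(13−k) over k:
  k=10: C(13,10)·0.51^10·0.49^3 = 0.04005
  k=11: C(13,11)·0.51^11·0.49^2 = 0.01137
  k=12: C(13,12)·0.51^12·0.49^1 = 0.00197
  k=13: C(13,13)·0.51^13·0.49^0 = 0.00016
Total = 0.05356

0.054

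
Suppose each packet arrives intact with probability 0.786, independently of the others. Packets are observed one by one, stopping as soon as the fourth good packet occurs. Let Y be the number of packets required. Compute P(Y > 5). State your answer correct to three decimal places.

0.292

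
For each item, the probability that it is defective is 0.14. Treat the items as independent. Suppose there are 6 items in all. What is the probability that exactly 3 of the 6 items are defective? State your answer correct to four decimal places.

X ~ Binomial(n=6, p=0.14).
P(X=3) = C(6,3) · p^3 · (1−p)^3
= 20 · 0.002744 · 0.63606 = 0.034907

0.0349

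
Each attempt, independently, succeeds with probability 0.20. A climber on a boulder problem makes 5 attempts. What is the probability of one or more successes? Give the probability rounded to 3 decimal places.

0.672

P(at least one) = 1 − P(none) = 1 − (1 − 0.20)^5
= 1 − 0.32768 = 0.67232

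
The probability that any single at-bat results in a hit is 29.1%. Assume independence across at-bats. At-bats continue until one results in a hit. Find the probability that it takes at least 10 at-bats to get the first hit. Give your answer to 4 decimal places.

Y = number of at-bats to the first success; geometric, p = 0.291.
P(Y > 9) = P(first 9 all fail) = (1−p)^9 = 0.045271

0.0453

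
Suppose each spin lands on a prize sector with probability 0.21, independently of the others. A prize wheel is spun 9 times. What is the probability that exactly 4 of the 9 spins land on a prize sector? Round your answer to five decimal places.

0.07540

X ~ Binomial(n=9, p=0.21).
P(X=4) = C(9,4) · p^4 · (1−p)^5
= 126 · 0.0019448 · 0.30771 = 0.0754021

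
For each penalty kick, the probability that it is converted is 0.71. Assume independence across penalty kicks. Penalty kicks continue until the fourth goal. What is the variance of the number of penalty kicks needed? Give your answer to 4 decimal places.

Y = total penalty kicks until the fourth success; negative binomial with r=4, p=0.71.
Var(Y) = r(1−p)/p² = 4·0.29 / 0.71² = 2.301131

2.3011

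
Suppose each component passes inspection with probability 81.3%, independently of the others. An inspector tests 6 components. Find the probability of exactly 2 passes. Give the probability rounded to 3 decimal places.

X ~ Binomial(n=6, p=0.813).
P(X=2) = C(6,2) · p^2 · (1−p)^4
= 15 · 0.66097 · 0.0012228 = 0.01212

0.012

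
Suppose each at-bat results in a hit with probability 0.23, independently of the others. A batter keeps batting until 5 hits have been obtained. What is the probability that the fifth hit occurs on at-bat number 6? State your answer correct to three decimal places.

0.002

Y = trial on which the fifth success occurs; negative binomial, r=5, p=0.23.
P(Y=6) = C(5,4) · p^5 · (1−p)^1
= 5 · 0.00064363 · 0.77 = 0.00248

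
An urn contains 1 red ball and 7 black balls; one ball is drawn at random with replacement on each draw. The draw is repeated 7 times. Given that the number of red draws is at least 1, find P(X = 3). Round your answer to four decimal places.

0.0660

X ~ Binomial(7, 0.125). Want P(X=3 | X≥1) = P(X=3) / P(X≥1).
P(X=3) = C(7,3)·0.125^3·0.875^4 = 0.040071
P(X≥1) = 1 − 0.392696 = 0.607304
Ratio = 0.040071 / 0.607304 = 0.065982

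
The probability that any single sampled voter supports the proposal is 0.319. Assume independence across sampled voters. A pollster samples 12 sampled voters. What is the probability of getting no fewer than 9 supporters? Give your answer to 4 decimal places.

X ~ Binomial(12, 0.319); P(X ≥ 9) = Σ C(12,k) p^k (1−p)^(12−k) over k:
  k=9: C(12,9)·0.319^9·0.681^3 = 0.002377
  k=10: C(12,10)·0.319^10·0.681^2 = 0.000334
  k=11: C(12,11)·0.319^11·0.681^1 = 0.000028
  k=12: C(12,12)·0.319^12·0.681^0 = 0.000001
Total = 0.002740

0.0027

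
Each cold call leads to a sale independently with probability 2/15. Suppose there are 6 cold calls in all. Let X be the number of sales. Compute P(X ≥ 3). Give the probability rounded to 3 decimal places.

X ~ Binomial(6, 0.133333); P(X ≥ 3) = Σ C(6,k) p^k (1−p)^(6−k) over k:
  k=3: C(6,3)·0.133333^3·0.866667^3 = 0.03086
  k=4: C(6,4)·0.133333^4·0.866667^2 = 0.00356
  k=5: C(6,5)·0.133333^5·0.866667^1 = 0.00022
  k=6: C(6,6)·0.133333^6·0.866667^0 = 0.00001
Total = 0.03465

0.035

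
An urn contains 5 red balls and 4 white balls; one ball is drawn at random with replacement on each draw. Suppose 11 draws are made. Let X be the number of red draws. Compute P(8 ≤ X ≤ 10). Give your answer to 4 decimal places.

0.1999

X ~ Binomial(11, 0.555556); P(8 ≤ X ≤ 10) = Σ C(11,k) p^k (1−p)^(11−k) over k:
  k=8: C(11,8)·0.555556^8·0.444444^3 = 0.131449
  k=9: C(11,9)·0.555556^9·0.444444^2 = 0.054770
  k=10: C(11,10)·0.555556^10·0.444444^1 = 0.013693
Total = 0.199912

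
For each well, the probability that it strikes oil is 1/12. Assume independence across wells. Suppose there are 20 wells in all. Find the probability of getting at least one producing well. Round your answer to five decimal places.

0.82452

P(at least one) = 1 − P(none) = 1 − (1 − 0.083333)^20
= 1 − 0.1754805 = 0.8245195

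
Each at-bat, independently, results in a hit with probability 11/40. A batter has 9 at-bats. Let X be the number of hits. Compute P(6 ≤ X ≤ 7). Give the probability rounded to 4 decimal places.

0.0161

X ~ Binomial(9, 0.275); P(6 ≤ X ≤ 7) = Σ C(9,k) p^k (1−p)^(9−k) over k:
  k=6: C(9,6)·0.275^6·0.725^3 = 0.013845
  k=7: C(9,7)·0.275^7·0.725^2 = 0.002251
Total = 0.016096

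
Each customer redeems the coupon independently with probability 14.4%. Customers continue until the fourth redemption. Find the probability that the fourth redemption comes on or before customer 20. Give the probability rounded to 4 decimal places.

Finishing within 20 customers ⇔ at least 4 successes in the first 20. With X ~ Binomial(20, 0.144), P(Y ≤ 20) = 1 − P(X ≤ 3).
  k=0: C(20,0)·0.144^0·0.856^20 = 0.044614
  k=1: C(20,1)·0.144^1·0.856^19 = 0.150105
  k=2: C(20,2)·0.144^2·0.856^18 = 0.239887
  k=3: C(20,3)·0.144^3·0.856^17 = 0.242129
1 − 0.676735 = 0.323265

0.3233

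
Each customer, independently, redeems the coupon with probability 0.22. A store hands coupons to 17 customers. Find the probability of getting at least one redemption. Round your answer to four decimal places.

P(at least one) = 1 − P(none) = 1 − (1 − 0.22)^17
= 1 − 0.014642 = 0.985358

0.9854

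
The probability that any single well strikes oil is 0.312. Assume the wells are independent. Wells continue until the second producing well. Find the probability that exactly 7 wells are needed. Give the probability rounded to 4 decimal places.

Y = trial on which the second success occurs; negative binomial, r=2, p=0.312.
P(Y=7) = C(6,1) · p^2 · (1−p)^5
= 6 · 0.097344 · 0.15415 = 0.090033

0.0900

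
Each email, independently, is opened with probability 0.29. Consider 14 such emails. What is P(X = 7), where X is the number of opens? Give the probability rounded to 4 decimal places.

X ~ Binomial(n=14, p=0.29).
P(X=7) = C(14,7) · p^7 · (1−p)^7
= 3432 · 0.0001725 · 0.090951 = 0.053845

0.0538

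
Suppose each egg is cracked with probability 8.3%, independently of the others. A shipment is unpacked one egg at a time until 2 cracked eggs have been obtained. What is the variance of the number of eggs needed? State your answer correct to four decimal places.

266.2215

Y = total eggs until the second success; negative binomial with r=2, p=0.083.
Var(Y) = r(1−p)/p² = 2·0.917 / 0.083² = 266.221513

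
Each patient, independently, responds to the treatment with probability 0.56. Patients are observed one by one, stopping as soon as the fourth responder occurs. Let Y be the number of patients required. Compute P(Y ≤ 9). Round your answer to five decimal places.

0.84921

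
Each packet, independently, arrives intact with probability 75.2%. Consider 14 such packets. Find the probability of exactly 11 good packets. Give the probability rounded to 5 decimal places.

0.24146

X ~ Binomial(n=14, p=0.752).
P(X=11) = C(14,11) · p^11 · (1−p)^3
= 364 · 0.043491 · 0.015253 = 0.2414642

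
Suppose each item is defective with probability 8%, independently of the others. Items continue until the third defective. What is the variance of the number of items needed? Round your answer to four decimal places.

431.2500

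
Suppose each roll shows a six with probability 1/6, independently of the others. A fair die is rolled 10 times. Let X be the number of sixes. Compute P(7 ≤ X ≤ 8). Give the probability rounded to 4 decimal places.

0.0003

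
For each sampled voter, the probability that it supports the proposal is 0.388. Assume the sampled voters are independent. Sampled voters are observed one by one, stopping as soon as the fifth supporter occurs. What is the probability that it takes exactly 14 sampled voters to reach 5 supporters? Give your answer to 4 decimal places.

Y = trial on which the fifth success occurs; negative binomial, r=5, p=0.388.
P(Y=14) = C(13,4) · p^5 · (1−p)^9
= 715 · 0.0087934 · 0.012044 = 0.075723

0.0757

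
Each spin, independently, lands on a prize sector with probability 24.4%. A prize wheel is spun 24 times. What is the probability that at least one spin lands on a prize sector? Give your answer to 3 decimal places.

0.999

P(at least one) = 1 − P(none) = 1 − (1 − 0.244)^24
= 1 − 0.00121 = 0.99879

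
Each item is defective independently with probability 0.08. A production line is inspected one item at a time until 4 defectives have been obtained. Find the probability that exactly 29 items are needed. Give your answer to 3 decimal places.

0.017

Y = trial on which the fourth success occurs; negative binomial, r=4, p=0.08.
P(Y=29) = C(28,3) · p^4 · (1−p)^25
= 3276 · 4.096e-05 · 0.12436 = 0.01669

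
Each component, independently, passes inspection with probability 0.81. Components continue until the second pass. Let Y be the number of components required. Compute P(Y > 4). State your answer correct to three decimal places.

0.024

Needing more than 4 components ⇔ fewer than 2 successes in the first 4. With X ~ Binomial(4, 0.81), P(Y > 4) = P(X ≤ 1).
  k=0: C(4,0)·0.81^0·0.19^4 = 0.00130
  k=1: C(4,1)·0.81^1·0.19^3 = 0.02222
P(X ≤ 1) = 0.02353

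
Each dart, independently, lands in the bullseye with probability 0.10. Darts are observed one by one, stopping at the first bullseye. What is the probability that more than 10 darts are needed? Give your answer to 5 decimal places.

0.34868

Y = number of darts to the first success; geometric, p = 0.10.
P(Y > 10) = P(first 10 all fail) = (1−p)^10 = 0.3486784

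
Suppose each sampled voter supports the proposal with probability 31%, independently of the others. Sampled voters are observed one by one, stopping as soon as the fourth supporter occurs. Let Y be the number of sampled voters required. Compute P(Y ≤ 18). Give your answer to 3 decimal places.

0.857

Finishing within 18 sampled voters ⇔ at least 4 successes in the first 18. With X ~ Binomial(18, 0.31), P(Y ≤ 18) = 1 − P(X ≤ 3).
  k=0: C(18,0)·0.31^0·0.69^18 = 0.00126
  k=1: C(18,1)·0.31^1·0.69^17 = 0.01016
  k=2: C(18,2)·0.31^2·0.69^16 = 0.03882
  k=3: C(18,3)·0.31^3·0.69^15 = 0.09301
1 − 0.14324 = 0.85676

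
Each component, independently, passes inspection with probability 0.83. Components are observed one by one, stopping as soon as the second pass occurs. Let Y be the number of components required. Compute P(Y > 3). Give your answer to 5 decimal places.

Needing more than 3 components ⇔ fewer than 2 successes in the first 3. With X ~ Binomial(3, 0.83), P(Y > 3) = P(X ≤ 1).
  k=0: C(3,0)·0.83^0·0.17^3 = 0.0049130
  k=1: C(3,1)·0.83^1·0.17^2 = 0.0719610
P(X ≤ 1) = 0.0768740

0.07687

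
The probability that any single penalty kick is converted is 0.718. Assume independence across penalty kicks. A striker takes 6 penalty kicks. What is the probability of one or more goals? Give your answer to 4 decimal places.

0.9995

P(at least one) = 1 − P(none) = 1 − (1 − 0.718)^6
= 1 − 0.000503 = 0.999497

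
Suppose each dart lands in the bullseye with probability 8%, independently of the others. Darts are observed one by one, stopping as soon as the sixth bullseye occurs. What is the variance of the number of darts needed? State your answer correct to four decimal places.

862.5000

Y = total darts until the sixth success; negative binomial with r=6, p=0.08.
Var(Y) = r(1−p)/p² = 6·0.92 / 0.08² = 862.500000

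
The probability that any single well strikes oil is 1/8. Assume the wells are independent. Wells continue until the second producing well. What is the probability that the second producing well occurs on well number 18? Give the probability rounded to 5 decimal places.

0.03136

Y = trial on which the second success occurs; negative binomial, r=2, p=0.125.
P(Y=18) = C(17,1) · p^2 · (1−p)^16
= 17 · 0.015625 · 0.11807 = 0.0313616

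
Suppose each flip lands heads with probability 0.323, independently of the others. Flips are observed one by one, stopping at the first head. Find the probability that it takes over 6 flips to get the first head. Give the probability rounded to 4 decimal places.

Y = number of flips to the first success; geometric, p = 0.323.
P(Y > 6) = P(first 6 all fail) = (1−p)^6 = 0.096279

0.0963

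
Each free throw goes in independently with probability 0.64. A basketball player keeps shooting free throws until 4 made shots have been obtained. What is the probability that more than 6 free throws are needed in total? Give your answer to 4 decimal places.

Needing more than 6 free throws ⇔ fewer than 4 successes in the first 6. With X ~ Binomial(6, 0.64), P(Y > 6) = P(X ≤ 3).
  k=0: C(6,0)·0.64^0·0.36^6 = 0.002177
  k=1: C(6,1)·0.64^1·0.36^5 = 0.023219
  k=2: C(6,2)·0.64^2·0.36^4 = 0.103196
  k=3: C(6,3)·0.64^3·0.36^3 = 0.244612
P(X ≤ 3) = 0.373203

0.3732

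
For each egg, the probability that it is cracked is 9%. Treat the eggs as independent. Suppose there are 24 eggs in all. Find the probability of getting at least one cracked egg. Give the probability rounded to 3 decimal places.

P(at least one) = 1 − P(none) = 1 − (1 − 0.09)^24
= 1 − 0.10399 = 0.89601

0.896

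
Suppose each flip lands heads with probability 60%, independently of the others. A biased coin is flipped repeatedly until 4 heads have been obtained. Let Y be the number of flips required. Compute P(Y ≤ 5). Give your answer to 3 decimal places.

Finishing within 5 flips ⇔ at least 4 successes in the first 5. With X ~ Binomial(5, 0.60), P(Y ≤ 5) = 1 − P(X ≤ 3).
  k=0: C(5,0)·0.60^0·0.40^5 = 0.01024
  k=1: C(5,1)·0.60^1·0.40^4 = 0.07680
  k=2: C(5,2)·0.60^2·0.40^3 = 0.23040
  k=3: C(5,3)·0.60^3·0.40^2 = 0.34560
1 − 0.66304 = 0.33696

0.337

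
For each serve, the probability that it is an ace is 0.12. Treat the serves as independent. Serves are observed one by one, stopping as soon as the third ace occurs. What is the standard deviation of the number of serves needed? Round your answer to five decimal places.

13.54006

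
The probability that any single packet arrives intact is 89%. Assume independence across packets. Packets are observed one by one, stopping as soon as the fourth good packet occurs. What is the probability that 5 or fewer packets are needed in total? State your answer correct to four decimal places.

Finishing within 5 packets ⇔ at least 4 successes in the first 5. With X ~ Binomial(5, 0.89), P(Y ≤ 5) = 1 − P(X ≤ 3).
  k=0: C(5,0)·0.89^0·0.11^5 = 0.000016
  k=1: C(5,1)·0.89^1·0.11^4 = 0.000652
  k=2: C(5,2)·0.89^2·0.11^3 = 0.010543
  k=3: C(5,3)·0.89^3·0.11^2 = 0.085301
1 − 0.096512 = 0.903488

0.9035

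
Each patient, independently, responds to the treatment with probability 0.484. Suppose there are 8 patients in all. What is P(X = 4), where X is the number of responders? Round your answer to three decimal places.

X ~ Binomial(n=8, p=0.484).
P(X=4) = C(8,4) · p^4 · (1−p)^4
= 70 · 0.054876 · 0.070892 = 0.27232

0.272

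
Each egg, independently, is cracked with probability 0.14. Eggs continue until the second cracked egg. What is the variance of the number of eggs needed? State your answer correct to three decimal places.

87.755

Y = total eggs until the second success; negative binomial with r=2, p=0.14.
Var(Y) = r(1−p)/p² = 2·0.86 / 0.14² = 87.75510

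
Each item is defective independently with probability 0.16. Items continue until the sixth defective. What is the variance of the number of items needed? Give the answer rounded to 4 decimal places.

Y = total items until the sixth success; negative binomial with r=6, p=0.16.
Var(Y) = r(1−p)/p² = 6·0.84 / 0.16² = 196.875000

196.8750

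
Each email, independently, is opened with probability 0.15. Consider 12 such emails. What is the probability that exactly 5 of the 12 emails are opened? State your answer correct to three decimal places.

0.019

X ~ Binomial(n=12, p=0.15).
P(X=5) = C(12,5) · p^5 · (1−p)^7
= 792 · 7.5937e-05 · 0.32058 = 0.01928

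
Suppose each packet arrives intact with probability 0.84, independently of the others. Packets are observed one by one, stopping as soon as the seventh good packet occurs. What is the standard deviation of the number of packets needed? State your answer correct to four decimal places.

Y = total packets until the seventh success; negative binomial with r=7, p=0.84.
SD(Y) = √[r(1−p)/p²] = √(1.587302) = 1.259882

1.2599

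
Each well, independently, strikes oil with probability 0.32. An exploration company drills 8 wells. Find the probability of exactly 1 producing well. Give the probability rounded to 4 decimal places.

0.1721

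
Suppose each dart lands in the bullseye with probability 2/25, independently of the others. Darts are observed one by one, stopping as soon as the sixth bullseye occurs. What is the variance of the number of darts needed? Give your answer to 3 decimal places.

Y = total darts until the sixth success; negative binomial with r=6, p=0.08.
Var(Y) = r(1−p)/p² = 6·0.92 / 0.08² = 862.50000

862.500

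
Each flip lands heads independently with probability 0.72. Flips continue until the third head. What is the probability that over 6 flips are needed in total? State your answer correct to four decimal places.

0.0557

Needing more than 6 flips ⇔ fewer than 3 successes in the first 6. With X ~ Binomial(6, 0.72), P(Y > 6) = P(X ≤ 2).
  k=0: C(6,0)·0.72^0·0.28^6 = 0.000482
  k=1: C(6,1)·0.72^1·0.28^5 = 0.007435
  k=2: C(6,2)·0.72^2·0.28^4 = 0.047796
P(X ≤ 2) = 0.055712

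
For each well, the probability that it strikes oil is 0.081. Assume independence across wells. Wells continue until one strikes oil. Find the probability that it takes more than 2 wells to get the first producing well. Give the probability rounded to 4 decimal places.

0.8446

Y = number of wells to the first success; geometric, p = 0.081.
P(Y > 2) = P(first 2 all fail) = (1−p)^2 = 0.844561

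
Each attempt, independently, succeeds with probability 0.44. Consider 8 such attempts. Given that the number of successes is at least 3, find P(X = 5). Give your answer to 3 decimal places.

0.213

X ~ Binomial(8, 0.44). Want P(X=5 | X≥3) = P(X=5) / P(X≥3).
P(X=5) = C(8,5)·0.44^5·0.56^3 = 0.16219
P(X≥3) = 1 − 0.00967 − 0.06079 − 0.16718 = 0.76235
Ratio = 0.16219 / 0.76235 = 0.21275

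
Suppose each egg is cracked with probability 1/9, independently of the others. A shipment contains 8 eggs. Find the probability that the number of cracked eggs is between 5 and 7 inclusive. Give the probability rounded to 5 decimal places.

0.00071

X ~ Binomial(8, 0.111111); P(5 ≤ X ≤ 7) = Σ C(8,k) p^k (1−p)^(8−k) over k:
  k=5: C(8,5)·0.111111^5·0.888889^3 = 0.0006661
  k=6: C(8,6)·0.111111^6·0.888889^2 = 0.0000416
  k=7: C(8,7)·0.111111^7·0.888889^1 = 0.0000015
Total = 0.0007092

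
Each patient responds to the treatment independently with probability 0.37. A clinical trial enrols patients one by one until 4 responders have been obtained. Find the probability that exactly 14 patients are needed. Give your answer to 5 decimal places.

Y = trial on which the fourth success occurs; negative binomial, r=4, p=0.37.
P(Y=14) = C(13,3) · p^4 · (1−p)^10
= 286 · 0.018742 · 0.0098493 = 0.0527933

0.05279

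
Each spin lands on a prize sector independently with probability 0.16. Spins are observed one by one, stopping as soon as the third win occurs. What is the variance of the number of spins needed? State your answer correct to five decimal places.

98.43750

Y = total spins until the third success; negative binomial with r=3, p=0.16.
Var(Y) = r(1−p)/p² = 3·0.84 / 0.16² = 98.4375000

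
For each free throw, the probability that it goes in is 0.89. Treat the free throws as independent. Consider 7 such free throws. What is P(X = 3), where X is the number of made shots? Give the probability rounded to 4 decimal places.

X ~ Binomial(n=7, p=0.89).
P(X=3) = C(7,3) · p^3 · (1−p)^4
= 35 · 0.70497 · 0.00014641 = 0.003613

0.0036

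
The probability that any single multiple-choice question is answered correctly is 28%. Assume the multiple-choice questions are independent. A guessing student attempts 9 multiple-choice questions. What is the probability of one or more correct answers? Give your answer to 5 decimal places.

0.94800

P(at least one) = 1 − P(none) = 1 − (1 − 0.28)^9
= 1 − 0.0519987 = 0.9480013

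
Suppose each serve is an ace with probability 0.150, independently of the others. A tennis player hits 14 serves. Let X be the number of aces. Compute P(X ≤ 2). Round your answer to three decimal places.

X ~ Binomial(14, 0.15); P(X ≤ 2) = Σ C(14,k) p^k (1−p)^(14−k) over k:
  k=0: C(14,0)·0.15^0·0.85^14 = 0.10277
  k=1: C(14,1)·0.15^1·0.85^13 = 0.25390
  k=2: C(14,2)·0.15^2·0.85^12 = 0.29124
Total = 0.64791

0.648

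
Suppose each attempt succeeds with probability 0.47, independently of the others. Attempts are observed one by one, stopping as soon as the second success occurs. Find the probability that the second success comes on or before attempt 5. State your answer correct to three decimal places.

0.773

Finishing within 5 attempts ⇔ at least 2 successes in the first 5. With X ~ Binomial(5, 0.47), P(Y ≤ 5) = 1 − P(X ≤ 1).
  k=0: C(5,0)·0.47^0·0.53^5 = 0.04182
  k=1: C(5,1)·0.47^1·0.53^4 = 0.18543
1 − 0.22725 = 0.77275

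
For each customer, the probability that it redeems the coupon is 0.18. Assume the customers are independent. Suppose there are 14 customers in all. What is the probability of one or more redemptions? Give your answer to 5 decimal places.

P(at least one) = 1 − P(none) = 1 − (1 − 0.18)^14
= 1 − 0.0621432 = 0.9378568

0.93786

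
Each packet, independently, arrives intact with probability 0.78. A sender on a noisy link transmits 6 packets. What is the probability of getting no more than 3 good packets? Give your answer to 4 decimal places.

X ~ Binomial(6, 0.78); P(X ≤ 3) = Σ C(6,k) p^k (1−p)^(6−k) over k:
  k=0: C(6,0)·0.78^0·0.22^6 = 0.000113
  k=1: C(6,1)·0.78^1·0.22^5 = 0.002412
  k=2: C(6,2)·0.78^2·0.22^4 = 0.021378
  k=3: C(6,3)·0.78^3·0.22^3 = 0.101061
Total = 0.124964

0.1250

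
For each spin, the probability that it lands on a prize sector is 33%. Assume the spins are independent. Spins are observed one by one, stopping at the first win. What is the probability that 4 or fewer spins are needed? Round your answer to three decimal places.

0.798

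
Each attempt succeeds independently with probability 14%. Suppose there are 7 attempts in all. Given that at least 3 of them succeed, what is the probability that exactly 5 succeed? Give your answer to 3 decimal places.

0.013

X ~ Binomial(7, 0.14). Want P(X=5 | X≥3) = P(X=5) / P(X≥3).
P(X=5) = C(7,5)·0.14^5·0.86^2 = 0.00084
P(X≥3) = 1 − 0.34793 − 0.39648 − 0.19363 = 0.06197
Ratio = 0.00084 / 0.06197 = 0.01348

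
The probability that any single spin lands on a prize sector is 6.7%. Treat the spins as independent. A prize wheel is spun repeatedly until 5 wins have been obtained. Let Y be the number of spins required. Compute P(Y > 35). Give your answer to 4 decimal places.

0.9179

Needing more than 35 spins ⇔ fewer than 5 successes in the first 35. With X ~ Binomial(35, 0.067), P(Y > 35) = P(X ≤ 4).
  k=0: C(35,0)·0.067^0·0.933^35 = 0.088279
  k=1: C(35,1)·0.067^1·0.933^34 = 0.221880
  k=2: C(35,2)·0.067^2·0.933^33 = 0.270870
  k=3: C(35,3)·0.067^3·0.933^32 = 0.213967
  k=4: C(35,4)·0.067^4·0.933^31 = 0.122922
P(X ≤ 4) = 0.917918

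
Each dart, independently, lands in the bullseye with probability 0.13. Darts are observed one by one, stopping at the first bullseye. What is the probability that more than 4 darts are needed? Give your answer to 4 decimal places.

0.5729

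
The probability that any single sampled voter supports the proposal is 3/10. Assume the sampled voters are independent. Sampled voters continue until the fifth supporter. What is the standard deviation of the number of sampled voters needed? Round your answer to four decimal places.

Y = total sampled voters until the fifth success; negative binomial with r=5, p=0.30.
SD(Y) = √[r(1−p)/p²] = √(38.888889) = 6.236096

6.2361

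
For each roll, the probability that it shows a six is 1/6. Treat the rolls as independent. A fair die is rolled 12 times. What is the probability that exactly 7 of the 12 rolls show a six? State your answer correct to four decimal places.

X ~ Binomial(n=12, p=0.166667).
P(X=7) = C(12,7) · p^7 · (1−p)^5
= 792 · 3.5722e-06 · 0.40188 = 0.001137

0.0011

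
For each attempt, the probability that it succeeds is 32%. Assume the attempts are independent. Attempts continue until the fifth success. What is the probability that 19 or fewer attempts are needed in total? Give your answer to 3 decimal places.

0.777

Finishing within 19 attempts ⇔ at least 5 successes in the first 19. With X ~ Binomial(19, 0.32), P(Y ≤ 19) = 1 − P(X ≤ 4).
  k=0: C(19,0)·0.32^0·0.68^19 = 0.00066
  k=1: C(19,1)·0.32^1·0.68^18 = 0.00588
  k=2: C(19,2)·0.32^2·0.68^17 = 0.02489
  k=3: C(19,3)·0.32^3·0.68^16 = 0.06636
  k=4: C(19,4)·0.32^4·0.68^15 = 0.12492
1 − 0.22270 = 0.77730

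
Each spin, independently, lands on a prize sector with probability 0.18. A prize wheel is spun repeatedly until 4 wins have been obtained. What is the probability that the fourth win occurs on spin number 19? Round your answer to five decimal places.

Y = trial on which the fourth success occurs; negative binomial, r=4, p=0.18.
P(Y=19) = C(18,3) · p^4 · (1−p)^15
= 816 · 0.0010498 · 0.050957 = 0.0436504

0.04365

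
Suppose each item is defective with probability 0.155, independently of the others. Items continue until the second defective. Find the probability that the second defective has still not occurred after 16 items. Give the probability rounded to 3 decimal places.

0.266

Needing more than 16 items ⇔ fewer than 2 successes in the first 16. With X ~ Binomial(16, 0.155), P(Y > 16) = P(X ≤ 1).
  k=0: C(16,0)·0.155^0·0.845^16 = 0.06756
  k=1: C(16,1)·0.155^1·0.845^15 = 0.19829
P(X ≤ 1) = 0.26585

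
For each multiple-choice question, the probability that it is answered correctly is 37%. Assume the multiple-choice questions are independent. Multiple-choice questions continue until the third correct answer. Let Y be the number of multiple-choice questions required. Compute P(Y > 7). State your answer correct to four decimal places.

Needing more than 7 multiple-choice questions ⇔ fewer than 3 successes in the first 7. With X ~ Binomial(7, 0.37), P(Y > 7) = P(X ≤ 2).
  k=0: C(7,0)·0.37^0·0.63^7 = 0.039390
  k=1: C(7,1)·0.37^1·0.63^6 = 0.161936
  k=2: C(7,2)·0.37^2·0.63^5 = 0.285316
P(X ≤ 2) = 0.486641

0.4866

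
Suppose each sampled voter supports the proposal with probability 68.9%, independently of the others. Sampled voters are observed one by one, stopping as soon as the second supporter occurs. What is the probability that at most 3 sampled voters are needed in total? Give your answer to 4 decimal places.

0.7700

Finishing within 3 sampled voters ⇔ at least 2 successes in the first 3. With X ~ Binomial(3, 0.689), P(Y ≤ 3) = 1 − P(X ≤ 1).
  k=0: C(3,0)·0.689^0·0.311^3 = 0.030080
  k=1: C(3,1)·0.689^1·0.311^2 = 0.199922
1 − 0.230003 = 0.769997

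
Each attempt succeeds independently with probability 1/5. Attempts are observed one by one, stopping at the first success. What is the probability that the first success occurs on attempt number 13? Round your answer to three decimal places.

Geometric (trials to first success), p = 0.20.
P(Y = 13) = (1−p)^12 · p = 0.068719 · 0.20 = 0.01374

0.014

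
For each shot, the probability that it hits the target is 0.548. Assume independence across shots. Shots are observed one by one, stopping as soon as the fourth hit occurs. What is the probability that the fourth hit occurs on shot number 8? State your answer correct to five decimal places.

Y = trial on which the fourth success occurs; negative binomial, r=4, p=0.548.
P(Y=8) = C(7,3) · p^4 · (1−p)^4
= 35 · 0.090182 · 0.04174 = 0.1317480

0.13175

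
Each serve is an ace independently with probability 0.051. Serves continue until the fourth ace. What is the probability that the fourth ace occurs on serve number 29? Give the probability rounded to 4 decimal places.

0.0060

Y = trial on which the fourth success occurs; negative binomial, r=4, p=0.051.
P(Y=29) = C(28,3) · p^4 · (1−p)^25
= 3276 · 6.7652e-06 · 0.27018 = 0.005988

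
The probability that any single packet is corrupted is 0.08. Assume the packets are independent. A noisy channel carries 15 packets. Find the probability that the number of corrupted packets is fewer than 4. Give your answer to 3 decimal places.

X ~ Binomial(15, 0.08); P(X ≤ 3) = Σ C(15,k) p^k (1−p)^(15−k) over k:
  k=0: C(15,0)·0.08^0·0.92^15 = 0.28630
  k=1: C(15,1)·0.08^1·0.92^14 = 0.37343
  k=2: C(15,2)·0.08^2·0.92^13 = 0.22731
  k=3: C(15,3)·0.08^3·0.92^12 = 0.08565
Total = 0.97269

0.973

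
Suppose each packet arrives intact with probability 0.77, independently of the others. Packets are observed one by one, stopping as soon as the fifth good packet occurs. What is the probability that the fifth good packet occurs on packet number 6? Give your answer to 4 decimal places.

Y = trial on which the fifth success occurs; negative binomial, r=5, p=0.77.
P(Y=6) = C(5,4) · p^5 · (1−p)^1
= 5 · 0.27068 · 0.23 = 0.311280

0.3113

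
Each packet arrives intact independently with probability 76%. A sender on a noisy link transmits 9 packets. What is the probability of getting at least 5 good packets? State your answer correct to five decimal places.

0.95845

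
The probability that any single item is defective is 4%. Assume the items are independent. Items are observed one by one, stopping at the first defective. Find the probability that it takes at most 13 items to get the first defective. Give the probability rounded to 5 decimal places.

0.41180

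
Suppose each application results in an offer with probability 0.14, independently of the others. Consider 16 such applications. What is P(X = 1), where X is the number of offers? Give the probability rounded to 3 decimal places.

X ~ Binomial(n=16, p=0.14).
P(X=1) = C(16,1) · p^1 · (1−p)^15
= 16 · 0.14 · 0.10411 = 0.23320

0.233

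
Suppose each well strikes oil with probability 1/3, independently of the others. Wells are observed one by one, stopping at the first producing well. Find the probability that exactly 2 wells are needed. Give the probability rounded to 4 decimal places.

Geometric (trials to first success), p = 0.333333.
P(Y = 2) = (1−p)^1 · p = 0.66667 · 0.333333 = 0.222222

0.2222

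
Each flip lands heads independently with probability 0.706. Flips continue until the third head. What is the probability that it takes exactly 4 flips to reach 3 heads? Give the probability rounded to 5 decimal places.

0.31037

Y = trial on which the third success occurs; negative binomial, r=3, p=0.706.
P(Y=4) = C(3,2) · p^3 · (1−p)^1
= 3 · 0.3519 · 0.294 = 0.3103721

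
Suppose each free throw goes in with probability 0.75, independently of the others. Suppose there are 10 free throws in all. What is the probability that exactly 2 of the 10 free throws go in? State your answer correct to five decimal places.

X ~ Binomial(n=10, p=0.75).
P(X=2) = C(10,2) · p^2 · (1−p)^8
= 45 · 0.5625 · 1.5259e-05 = 0.0003862

0.00039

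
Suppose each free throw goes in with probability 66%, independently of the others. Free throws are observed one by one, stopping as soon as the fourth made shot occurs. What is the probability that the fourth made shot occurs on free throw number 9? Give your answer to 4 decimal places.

0.0483

Y = trial on which the fourth success occurs; negative binomial, r=4, p=0.66.
P(Y=9) = C(8,3) · p^4 · (1−p)^5
= 56 · 0.18975 · 0.0045435 = 0.048279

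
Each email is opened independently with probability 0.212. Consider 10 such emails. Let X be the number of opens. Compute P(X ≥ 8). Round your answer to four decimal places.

X ~ Binomial(10, 0.212); P(X ≥ 8) = Σ C(10,k) p^k (1−p)^(10−k) over k:
  k=8: C(10,8)·0.212^8·0.788^2 = 0.000114
  k=9: C(10,9)·0.212^9·0.788^1 = 0.000007
  k=10: C(10,10)·0.212^10·0.788^0 = 0.000000
Total = 0.000121

0.0001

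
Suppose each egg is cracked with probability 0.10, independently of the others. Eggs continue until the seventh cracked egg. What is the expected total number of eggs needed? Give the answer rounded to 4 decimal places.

70.0000

Y = total eggs until the seventh success; negative binomial with r=7, p=0.10.
E[Y] = r / p = 7 / 0.10 = 70.000000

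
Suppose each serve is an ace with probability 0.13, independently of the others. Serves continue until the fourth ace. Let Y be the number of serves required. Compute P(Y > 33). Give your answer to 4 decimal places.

Needing more than 33 serves ⇔ fewer than 4 successes in the first 33. With X ~ Binomial(33, 0.13), P(Y > 33) = P(X ≤ 3).
  k=0: C(33,0)·0.13^0·0.87^33 = 0.010096
  k=1: C(33,1)·0.13^1·0.87^32 = 0.049782
  k=2: C(33,2)·0.13^2·0.87^31 = 0.119019
  k=3: C(33,3)·0.13^3·0.87^30 = 0.183773
P(X ≤ 3) = 0.362670

0.3627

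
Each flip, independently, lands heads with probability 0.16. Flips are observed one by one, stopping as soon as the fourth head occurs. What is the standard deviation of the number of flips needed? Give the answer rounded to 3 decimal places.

11.456

Y = total flips until the fourth success; negative binomial with r=4, p=0.16.
SD(Y) = √[r(1−p)/p²] = √(131.25000) = 11.45644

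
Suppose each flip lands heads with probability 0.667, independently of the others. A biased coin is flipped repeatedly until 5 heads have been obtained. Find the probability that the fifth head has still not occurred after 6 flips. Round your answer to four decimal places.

Needing more than 6 flips ⇔ fewer than 5 successes in the first 6. With X ~ Binomial(6, 0.667), P(Y > 6) = P(X ≤ 4).
  k=0: C(6,0)·0.667^0·0.333^6 = 0.001364
  k=1: C(6,1)·0.667^1·0.333^5 = 0.016387
  k=2: C(6,2)·0.667^2·0.333^4 = 0.082058
  k=3: C(6,3)·0.667^3·0.333^3 = 0.219149
  k=4: C(6,4)·0.667^4·0.333^2 = 0.329218
P(X ≤ 4) = 0.648175

0.6482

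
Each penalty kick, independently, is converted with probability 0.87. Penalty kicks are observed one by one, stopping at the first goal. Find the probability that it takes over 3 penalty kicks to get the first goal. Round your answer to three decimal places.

0.002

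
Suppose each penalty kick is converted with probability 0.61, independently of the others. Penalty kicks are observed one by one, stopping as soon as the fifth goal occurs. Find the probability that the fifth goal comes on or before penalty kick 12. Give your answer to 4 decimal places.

Finishing within 12 penalty kicks ⇔ at least 5 successes in the first 12. With X ~ Binomial(12, 0.61), P(Y ≤ 12) = 1 − P(X ≤ 4).
  k=0: C(12,0)·0.61^0·0.39^12 = 0.000012
  k=1: C(12,1)·0.61^1·0.39^11 = 0.000232
  k=2: C(12,2)·0.61^2·0.39^10 = 0.001999
  k=3: C(12,3)·0.61^3·0.39^9 = 0.010423
  k=4: C(12,4)·0.61^4·0.39^8 = 0.036681
1 − 0.049348 = 0.950652

0.9507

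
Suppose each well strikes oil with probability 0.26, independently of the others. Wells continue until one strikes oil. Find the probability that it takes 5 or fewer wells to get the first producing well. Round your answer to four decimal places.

0.7781

Y = number of wells to the first success; geometric, p = 0.26.
P(Y ≤ 5) = 1 − (1−p)^5 = 1 − 0.221901 = 0.778099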